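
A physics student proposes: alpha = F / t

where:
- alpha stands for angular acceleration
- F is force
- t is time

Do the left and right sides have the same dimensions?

No

alpha (angular acceleration) has dimensions [T^-2].
F (force) has dimensions [L M T^-2].
t (time) has dimensions [T].

Left side: [T^-2]
Right side: [L M T^-3]

The two sides have different dimensions, so the equation is NOT dimensionally consistent.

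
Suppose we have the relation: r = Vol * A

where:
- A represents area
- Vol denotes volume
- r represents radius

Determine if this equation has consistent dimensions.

No

A (area) has dimensions [L^2].
Vol (volume) has dimensions [L^3].
r (radius) has dimensions [L].

Left side: [L]
Right side: [L^5]

The two sides have different dimensions, so the equation is NOT dimensionally consistent.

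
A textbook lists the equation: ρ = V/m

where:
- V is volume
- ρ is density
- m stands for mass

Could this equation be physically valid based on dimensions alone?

No

V (volume) has dimensions [L^3].
ρ (density) has dimensions [L^-3 M].
m (mass) has dimensions [M].

Left side: [L^-3 M]
Right side: [L^3 M^-1]

The two sides have different dimensions, so the equation is NOT dimensionally consistent.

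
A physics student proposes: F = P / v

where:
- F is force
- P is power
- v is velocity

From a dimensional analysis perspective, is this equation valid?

Yes

F (force) has dimensions [L M T^-2].
P (power) has dimensions [L^2 M T^-3].
v (velocity) has dimensions [L T^-1].

Left side: [L M T^-2]
Right side: [L M T^-2]

Both sides have the same dimensions, so the equation is dimensionally consistent.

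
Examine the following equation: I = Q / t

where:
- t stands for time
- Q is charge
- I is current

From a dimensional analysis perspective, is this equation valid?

Yes

t (time) has dimensions [T].
Q (charge) has dimensions [I T].
I (current) has dimensions [I].

Left side: [I]
Right side: [I]

Both sides have the same dimensions, so the equation is dimensionally consistent.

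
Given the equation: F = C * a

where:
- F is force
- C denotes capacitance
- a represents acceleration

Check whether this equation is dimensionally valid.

No

F (force) has dimensions [L M T^-2].
C (capacitance) has dimensions [I^2 L^-2 M^-1 T^4].
a (acceleration) has dimensions [L T^-2].

Left side: [L M T^-2]
Right side: [I^2 L^-1 M^-1 T^2]

The two sides have different dimensions, so the equation is NOT dimensionally consistent.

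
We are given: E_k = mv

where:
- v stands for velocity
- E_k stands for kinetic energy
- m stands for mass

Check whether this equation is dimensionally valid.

No

v (velocity) has dimensions [L T^-1].
E_k (kinetic energy) has dimensions [L^2 M T^-2].
m (mass) has dimensions [M].

Left side: [L^2 M T^-2]
Right side: [L M T^-1]

The two sides have different dimensions, so the equation is NOT dimensionally consistent.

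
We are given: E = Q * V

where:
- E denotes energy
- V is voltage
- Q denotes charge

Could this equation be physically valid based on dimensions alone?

Yes

E (energy) has dimensions [L^2 M T^-2].
V (voltage) has dimensions [I^-1 L^2 M T^-3].
Q (charge) has dimensions [I T].

Left side: [L^2 M T^-2]
Right side: [L^2 M T^-2]

Both sides have the same dimensions, so the equation is dimensionally consistent.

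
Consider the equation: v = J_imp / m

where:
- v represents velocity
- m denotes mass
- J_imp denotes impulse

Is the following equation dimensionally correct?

Yes

v (velocity) has dimensions [L T^-1].
m (mass) has dimensions [M].
J_imp (impulse) has dimensions [L M T^-1].

Left side: [L T^-1]
Right side: [L T^-1]

Both sides have the same dimensions, so the equation is dimensionally consistent.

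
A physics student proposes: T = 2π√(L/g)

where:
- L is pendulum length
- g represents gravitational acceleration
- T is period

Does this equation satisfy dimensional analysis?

Yes

L (pendulum length) has dimensions [L].
g (gravitational acceleration) has dimensions [L T^-2].
T (period) has dimensions [T].

Left side: [T]
Right side: [T]

Both sides have the same dimensions, so the equation is dimensionally consistent.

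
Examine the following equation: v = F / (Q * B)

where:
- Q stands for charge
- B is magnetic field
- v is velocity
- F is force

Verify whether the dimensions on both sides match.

Yes

Q (charge) has dimensions [I T].
B (magnetic field) has dimensions [I^-1 M T^-2].
v (velocity) has dimensions [L T^-1].
F (force) has dimensions [L M T^-2].

Left side: [L T^-1]
Right side: [L T^-1]

Both sides have the same dimensions, so the equation is dimensionally consistent.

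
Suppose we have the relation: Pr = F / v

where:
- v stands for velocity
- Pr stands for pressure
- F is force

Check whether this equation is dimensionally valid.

No

v (velocity) has dimensions [L T^-1].
Pr (pressure) has dimensions [L^-1 M T^-2].
F (force) has dimensions [L M T^-2].

Left side: [L^-1 M T^-2]
Right side: [M T^-1]

The two sides have different dimensions, so the equation is NOT dimensionally consistent.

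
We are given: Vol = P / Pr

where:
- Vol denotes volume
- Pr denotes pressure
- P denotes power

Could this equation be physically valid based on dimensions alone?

No

Vol (volume) has dimensions [L^3].
Pr (pressure) has dimensions [L^-1 M T^-2].
P (power) has dimensions [L^2 M T^-3].

Left side: [L^3]
Right side: [L^3 T^-1]

The two sides have different dimensions, so the equation is NOT dimensionally consistent.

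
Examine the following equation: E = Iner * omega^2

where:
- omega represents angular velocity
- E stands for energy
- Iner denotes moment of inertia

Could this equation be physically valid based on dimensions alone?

Yes

omega (angular velocity) has dimensions [T^-1].
E (energy) has dimensions [L^2 M T^-2].
Iner (moment of inertia) has dimensions [L^2 M].

Left side: [L^2 M T^-2]
Right side: [L^2 M T^-2]

Both sides have the same dimensions, so the equation is dimensionally consistent.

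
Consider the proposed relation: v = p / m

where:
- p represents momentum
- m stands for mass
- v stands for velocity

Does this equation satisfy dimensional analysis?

Yes

p (momentum) has dimensions [L M T^-1].
m (mass) has dimensions [M].
v (velocity) has dimensions [L T^-1].

Left side: [L T^-1]
Right side: [L T^-1]

Both sides have the same dimensions, so the equation is dimensionally consistent.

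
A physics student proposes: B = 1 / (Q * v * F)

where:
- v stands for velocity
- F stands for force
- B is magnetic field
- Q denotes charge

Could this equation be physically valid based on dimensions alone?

No

v (velocity) has dimensions [L T^-1].
F (force) has dimensions [L M T^-2].
B (magnetic field) has dimensions [I^-1 M T^-2].
Q (charge) has dimensions [I T].

Left side: [I^-1 M T^-2]
Right side: [I^-1 L^-2 M^-1 T^2]

The two sides have different dimensions, so the equation is NOT dimensionally consistent.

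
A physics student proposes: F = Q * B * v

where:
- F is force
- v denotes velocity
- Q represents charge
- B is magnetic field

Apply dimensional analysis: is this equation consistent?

Yes

F (force) has dimensions [L M T^-2].
v (velocity) has dimensions [L T^-1].
Q (charge) has dimensions [I T].
B (magnetic field) has dimensions [I^-1 M T^-2].

Left side: [L M T^-2]
Right side: [L M T^-2]

Both sides have the same dimensions, so the equation is dimensionally consistent.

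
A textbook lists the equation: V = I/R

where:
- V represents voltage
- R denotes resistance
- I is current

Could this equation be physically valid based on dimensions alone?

No

V (voltage) has dimensions [I^-1 L^2 M T^-3].
R (resistance) has dimensions [I^-2 L^2 M T^-3].
I (current) has dimensions [I].

Left side: [I^-1 L^2 M T^-3]
Right side: [I^3 L^-2 M^-1 T^3]

The two sides have different dimensions, so the equation is NOT dimensionally consistent.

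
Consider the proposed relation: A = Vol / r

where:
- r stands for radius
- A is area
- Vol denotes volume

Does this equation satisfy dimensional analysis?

Yes

r (radius) has dimensions [L].
A (area) has dimensions [L^2].
Vol (volume) has dimensions [L^3].

Left side: [L^2]
Right side: [L^2]

Both sides have the same dimensions, so the equation is dimensionally consistent.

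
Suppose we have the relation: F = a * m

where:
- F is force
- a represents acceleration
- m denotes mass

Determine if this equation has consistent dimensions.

Yes

F (force) has dimensions [L M T^-2].
a (acceleration) has dimensions [L T^-2].
m (mass) has dimensions [M].

Left side: [L M T^-2]
Right side: [L M T^-2]

Both sides have the same dimensions, so the equation is dimensionally consistent.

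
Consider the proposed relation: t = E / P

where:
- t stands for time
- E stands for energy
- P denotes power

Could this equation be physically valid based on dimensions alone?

Yes

t (time) has dimensions [T].
E (energy) has dimensions [L^2 M T^-2].
P (power) has dimensions [L^2 M T^-3].

Left side: [T]
Right side: [T]

Both sides have the same dimensions, so the equation is dimensionally consistent.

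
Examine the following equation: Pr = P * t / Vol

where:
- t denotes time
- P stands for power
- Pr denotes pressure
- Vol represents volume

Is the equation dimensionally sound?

Yes

t (time) has dimensions [T].
P (power) has dimensions [L^2 M T^-3].
Pr (pressure) has dimensions [L^-1 M T^-2].
Vol (volume) has dimensions [L^3].

Left side: [L^-1 M T^-2]
Right side: [L^-1 M T^-2]

Both sides have the same dimensions, so the equation is dimensionally consistent.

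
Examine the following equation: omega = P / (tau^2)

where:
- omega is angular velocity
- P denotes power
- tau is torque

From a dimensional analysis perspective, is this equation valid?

No

omega (angular velocity) has dimensions [T^-1].
P (power) has dimensions [L^2 M T^-3].
tau (torque) has dimensions [L^2 M T^-2].

Left side: [T^-1]
Right side: [L^-2 M^-1 T]

The two sides have different dimensions, so the equation is NOT dimensionally consistent.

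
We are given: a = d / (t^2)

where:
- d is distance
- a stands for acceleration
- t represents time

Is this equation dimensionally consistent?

Yes

d (distance) has dimensions [L].
a (acceleration) has dimensions [L T^-2].
t (time) has dimensions [T].

Left side: [L T^-2]
Right side: [L T^-2]

Both sides have the same dimensions, so the equation is dimensionally consistent.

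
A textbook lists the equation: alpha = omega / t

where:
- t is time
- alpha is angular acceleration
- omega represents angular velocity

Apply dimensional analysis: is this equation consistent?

Yes

t (time) has dimensions [T].
alpha (angular acceleration) has dimensions [T^-2].
omega (angular velocity) has dimensions [T^-1].

Left side: [T^-2]
Right side: [T^-2]

Both sides have the same dimensions, so the equation is dimensionally consistent.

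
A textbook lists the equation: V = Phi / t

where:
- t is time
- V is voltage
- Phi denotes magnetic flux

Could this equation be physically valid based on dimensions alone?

Yes

t (time) has dimensions [T].
V (voltage) has dimensions [I^-1 L^2 M T^-3].
Phi (magnetic flux) has dimensions [I^-1 L^2 M T^-2].

Left side: [I^-1 L^2 M T^-3]
Right side: [I^-1 L^2 M T^-3]

Both sides have the same dimensions, so the equation is dimensionally consistent.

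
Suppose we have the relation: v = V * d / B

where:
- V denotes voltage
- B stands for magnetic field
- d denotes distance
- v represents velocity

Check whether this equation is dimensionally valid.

No

V (voltage) has dimensions [I^-1 L^2 M T^-3].
B (magnetic field) has dimensions [I^-1 M T^-2].
d (distance) has dimensions [L].
v (velocity) has dimensions [L T^-1].

Left side: [L T^-1]
Right side: [L^3 T^-1]

The two sides have different dimensions, so the equation is NOT dimensionally consistent.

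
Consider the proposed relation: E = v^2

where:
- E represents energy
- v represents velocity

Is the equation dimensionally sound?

No

E (energy) has dimensions [L^2 M T^-2].
v (velocity) has dimensions [L T^-1].

Left side: [L^2 M T^-2]
Right side: [L^2 T^-2]

The two sides have different dimensions, so the equation is NOT dimensionally consistent.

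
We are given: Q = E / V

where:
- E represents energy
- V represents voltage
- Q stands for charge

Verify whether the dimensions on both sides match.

Yes

E (energy) has dimensions [L^2 M T^-2].
V (voltage) has dimensions [I^-1 L^2 M T^-3].
Q (charge) has dimensions [I T].

Left side: [I T]
Right side: [I T]

Both sides have the same dimensions, so the equation is dimensionally consistent.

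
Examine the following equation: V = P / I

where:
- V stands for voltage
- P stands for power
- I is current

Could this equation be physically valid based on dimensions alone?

Yes

V (voltage) has dimensions [I^-1 L^2 M T^-3].
P (power) has dimensions [L^2 M T^-3].
I (current) has dimensions [I].

Left side: [I^-1 L^2 M T^-3]
Right side: [I^-1 L^2 M T^-3]

Both sides have the same dimensions, so the equation is dimensionally consistent.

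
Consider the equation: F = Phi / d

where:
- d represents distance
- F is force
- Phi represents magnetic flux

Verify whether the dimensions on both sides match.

No

d (distance) has dimensions [L].
F (force) has dimensions [L M T^-2].
Phi (magnetic flux) has dimensions [I^-1 L^2 M T^-2].

Left side: [L M T^-2]
Right side: [I^-1 L M T^-2]

The two sides have different dimensions, so the equation is NOT dimensionally consistent.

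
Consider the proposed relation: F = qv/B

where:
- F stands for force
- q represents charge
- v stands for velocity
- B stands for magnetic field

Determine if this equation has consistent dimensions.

No

F (force) has dimensions [L M T^-2].
q (charge) has dimensions [I T].
v (velocity) has dimensions [L T^-1].
B (magnetic field) has dimensions [I^-1 M T^-2].

Left side: [L M T^-2]
Right side: [I^2 L M^-1 T^2]

The two sides have different dimensions, so the equation is NOT dimensionally consistent.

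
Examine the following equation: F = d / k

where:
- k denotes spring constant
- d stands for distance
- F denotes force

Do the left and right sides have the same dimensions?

No

k (spring constant) has dimensions [M T^-2].
d (distance) has dimensions [L].
F (force) has dimensions [L M T^-2].

Left side: [L M T^-2]
Right side: [L M^-1 T^2]

The two sides have different dimensions, so the equation is NOT dimensionally consistent.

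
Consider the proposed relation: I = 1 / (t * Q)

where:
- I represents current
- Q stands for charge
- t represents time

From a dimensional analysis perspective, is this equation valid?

No

I (current) has dimensions [I].
Q (charge) has dimensions [I T].
t (time) has dimensions [T].

Left side: [I]
Right side: [I^-1 T^-2]

The two sides have different dimensions, so the equation is NOT dimensionally consistent.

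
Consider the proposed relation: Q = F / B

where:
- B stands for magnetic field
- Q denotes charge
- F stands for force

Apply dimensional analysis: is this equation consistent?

No

B (magnetic field) has dimensions [I^-1 M T^-2].
Q (charge) has dimensions [I T].
F (force) has dimensions [L M T^-2].

Left side: [I T]
Right side: [I L]

The two sides have different dimensions, so the equation is NOT dimensionally consistent.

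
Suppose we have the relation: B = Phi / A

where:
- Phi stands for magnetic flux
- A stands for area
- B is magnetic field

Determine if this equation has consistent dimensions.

Yes

Phi (magnetic flux) has dimensions [I^-1 L^2 M T^-2].
A (area) has dimensions [L^2].
B (magnetic field) has dimensions [I^-1 M T^-2].

Left side: [I^-1 M T^-2]
Right side: [I^-1 M T^-2]

Both sides have the same dimensions, so the equation is dimensionally consistent.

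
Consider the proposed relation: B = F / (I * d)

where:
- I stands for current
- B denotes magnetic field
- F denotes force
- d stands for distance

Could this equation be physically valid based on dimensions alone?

Yes

I (current) has dimensions [I].
B (magnetic field) has dimensions [I^-1 M T^-2].
F (force) has dimensions [L M T^-2].
d (distance) has dimensions [L].

Left side: [I^-1 M T^-2]
Right side: [I^-1 M T^-2]

Both sides have the same dimensions, so the equation is dimensionally consistent.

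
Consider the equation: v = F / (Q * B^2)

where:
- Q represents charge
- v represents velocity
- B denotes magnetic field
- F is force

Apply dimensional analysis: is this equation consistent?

No

Q (charge) has dimensions [I T].
v (velocity) has dimensions [L T^-1].
B (magnetic field) has dimensions [I^-1 M T^-2].
F (force) has dimensions [L M T^-2].

Left side: [L T^-1]
Right side: [I L M^-1 T]

The two sides have different dimensions, so the equation is NOT dimensionally consistent.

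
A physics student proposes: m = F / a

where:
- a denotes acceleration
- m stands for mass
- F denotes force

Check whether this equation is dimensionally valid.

Yes

a (acceleration) has dimensions [L T^-2].
m (mass) has dimensions [M].
F (force) has dimensions [L M T^-2].

Left side: [M]
Right side: [M]

Both sides have the same dimensions, so the equation is dimensionally consistent.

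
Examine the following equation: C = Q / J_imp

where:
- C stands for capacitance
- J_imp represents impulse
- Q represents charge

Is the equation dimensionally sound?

No

C (capacitance) has dimensions [I^2 L^-2 M^-1 T^4].
J_imp (impulse) has dimensions [L M T^-1].
Q (charge) has dimensions [I T].

Left side: [I^2 L^-2 M^-1 T^4]
Right side: [I L^-1 M^-1 T^2]

The two sides have different dimensions, so the equation is NOT dimensionally consistent.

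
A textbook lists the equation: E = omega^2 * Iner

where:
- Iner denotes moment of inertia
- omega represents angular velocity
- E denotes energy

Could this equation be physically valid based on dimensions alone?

Yes

Iner (moment of inertia) has dimensions [L^2 M].
omega (angular velocity) has dimensions [T^-1].
E (energy) has dimensions [L^2 M T^-2].

Left side: [L^2 M T^-2]
Right side: [L^2 M T^-2]

Both sides have the same dimensions, so the equation is dimensionally consistent.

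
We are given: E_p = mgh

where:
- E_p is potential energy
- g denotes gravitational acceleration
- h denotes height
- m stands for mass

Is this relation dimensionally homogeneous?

Yes

E_p (potential energy) has dimensions [L^2 M T^-2].
g (gravitational acceleration) has dimensions [L T^-2].
h (height) has dimensions [L].
m (mass) has dimensions [M].

Left side: [L^2 M T^-2]
Right side: [L^2 M T^-2]

Both sides have the same dimensions, so the equation is dimensionally consistent.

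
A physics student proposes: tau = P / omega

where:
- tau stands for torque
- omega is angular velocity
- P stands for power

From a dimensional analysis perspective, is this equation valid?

Yes

tau (torque) has dimensions [L^2 M T^-2].
omega (angular velocity) has dimensions [T^-1].
P (power) has dimensions [L^2 M T^-3].

Left side: [L^2 M T^-2]
Right side: [L^2 M T^-2]

Both sides have the same dimensions, so the equation is dimensionally consistent.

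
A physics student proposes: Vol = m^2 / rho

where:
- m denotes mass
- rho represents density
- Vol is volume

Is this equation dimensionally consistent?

No

m (mass) has dimensions [M].
rho (density) has dimensions [L^-3 M].
Vol (volume) has dimensions [L^3].

Left side: [L^3]
Right side: [L^3 M]

The two sides have different dimensions, so the equation is NOT dimensionally consistent.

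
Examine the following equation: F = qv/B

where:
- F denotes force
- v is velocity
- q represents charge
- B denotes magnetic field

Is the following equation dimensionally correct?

No

F (force) has dimensions [L M T^-2].
v (velocity) has dimensions [L T^-1].
q (charge) has dimensions [I T].
B (magnetic field) has dimensions [I^-1 M T^-2].

Left side: [L M T^-2]
Right side: [I^2 L M^-1 T^2]

The two sides have different dimensions, so the equation is NOT dimensionally consistent.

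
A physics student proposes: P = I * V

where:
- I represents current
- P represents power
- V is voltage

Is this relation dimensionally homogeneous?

Yes

I (current) has dimensions [I].
P (power) has dimensions [L^2 M T^-3].
V (voltage) has dimensions [I^-1 L^2 M T^-3].

Left side: [L^2 M T^-3]
Right side: [L^2 M T^-3]

Both sides have the same dimensions, so the equation is dimensionally consistent.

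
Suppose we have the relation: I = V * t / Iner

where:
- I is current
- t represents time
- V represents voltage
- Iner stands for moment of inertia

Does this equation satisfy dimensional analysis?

No

I (current) has dimensions [I].
t (time) has dimensions [T].
V (voltage) has dimensions [I^-1 L^2 M T^-3].
Iner (moment of inertia) has dimensions [L^2 M].

Left side: [I]
Right side: [I^-1 T^-2]

The two sides have different dimensions, so the equation is NOT dimensionally consistent.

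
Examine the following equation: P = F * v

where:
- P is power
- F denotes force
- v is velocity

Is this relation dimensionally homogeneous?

Yes

P (power) has dimensions [L^2 M T^-3].
F (force) has dimensions [L M T^-2].
v (velocity) has dimensions [L T^-1].

Left side: [L^2 M T^-3]
Right side: [L^2 M T^-3]

Both sides have the same dimensions, so the equation is dimensionally consistent.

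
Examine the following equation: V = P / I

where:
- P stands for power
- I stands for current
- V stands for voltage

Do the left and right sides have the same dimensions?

Yes

P (power) has dimensions [L^2 M T^-3].
I (current) has dimensions [I].
V (voltage) has dimensions [I^-1 L^2 M T^-3].

Left side: [I^-1 L^2 M T^-3]
Right side: [I^-1 L^2 M T^-3]

Both sides have the same dimensions, so the equation is dimensionally consistent.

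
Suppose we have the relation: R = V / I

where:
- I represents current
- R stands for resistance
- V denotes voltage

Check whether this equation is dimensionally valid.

Yes

I (current) has dimensions [I].
R (resistance) has dimensions [I^-2 L^2 M T^-3].
V (voltage) has dimensions [I^-1 L^2 M T^-3].

Left side: [I^-2 L^2 M T^-3]
Right side: [I^-2 L^2 M T^-3]

Both sides have the same dimensions, so the equation is dimensionally consistent.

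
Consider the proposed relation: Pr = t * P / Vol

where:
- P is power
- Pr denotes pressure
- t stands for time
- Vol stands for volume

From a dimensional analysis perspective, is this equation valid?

Yes

P (power) has dimensions [L^2 M T^-3].
Pr (pressure) has dimensions [L^-1 M T^-2].
t (time) has dimensions [T].
Vol (volume) has dimensions [L^3].

Left side: [L^-1 M T^-2]
Right side: [L^-1 M T^-2]

Both sides have the same dimensions, so the equation is dimensionally consistent.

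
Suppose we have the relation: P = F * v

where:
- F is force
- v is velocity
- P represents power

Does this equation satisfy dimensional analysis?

Yes

F (force) has dimensions [L M T^-2].
v (velocity) has dimensions [L T^-1].
P (power) has dimensions [L^2 M T^-3].

Left side: [L^2 M T^-3]
Right side: [L^2 M T^-3]

Both sides have the same dimensions, so the equation is dimensionally consistent.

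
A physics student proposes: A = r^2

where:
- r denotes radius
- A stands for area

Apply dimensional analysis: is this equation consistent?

Yes

r (radius) has dimensions [L].
A (area) has dimensions [L^2].

Left side: [L^2]
Right side: [L^2]

Both sides have the same dimensions, so the equation is dimensionally consistent.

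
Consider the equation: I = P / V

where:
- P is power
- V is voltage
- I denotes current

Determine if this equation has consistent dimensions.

Yes

P (power) has dimensions [L^2 M T^-3].
V (voltage) has dimensions [I^-1 L^2 M T^-3].
I (current) has dimensions [I].

Left side: [I]
Right side: [I]

Both sides have the same dimensions, so the equation is dimensionally consistent.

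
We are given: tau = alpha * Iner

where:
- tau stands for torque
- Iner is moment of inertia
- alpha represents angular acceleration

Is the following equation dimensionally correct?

Yes

tau (torque) has dimensions [L^2 M T^-2].
Iner (moment of inertia) has dimensions [L^2 M].
alpha (angular acceleration) has dimensions [T^-2].

Left side: [L^2 M T^-2]
Right side: [L^2 M T^-2]

Both sides have the same dimensions, so the equation is dimensionally consistent.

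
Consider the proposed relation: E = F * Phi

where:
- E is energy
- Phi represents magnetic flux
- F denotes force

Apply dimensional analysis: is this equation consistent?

No

E (energy) has dimensions [L^2 M T^-2].
Phi (magnetic flux) has dimensions [I^-1 L^2 M T^-2].
F (force) has dimensions [L M T^-2].

Left side: [L^2 M T^-2]
Right side: [I^-1 L^3 M^2 T^-4]

The two sides have different dimensions, so the equation is NOT dimensionally consistent.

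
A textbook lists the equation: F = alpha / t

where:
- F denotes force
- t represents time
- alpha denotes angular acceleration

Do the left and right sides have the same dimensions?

No

F (force) has dimensions [L M T^-2].
t (time) has dimensions [T].
alpha (angular acceleration) has dimensions [T^-2].

Left side: [L M T^-2]
Right side: [T^-3]

The two sides have different dimensions, so the equation is NOT dimensionally consistent.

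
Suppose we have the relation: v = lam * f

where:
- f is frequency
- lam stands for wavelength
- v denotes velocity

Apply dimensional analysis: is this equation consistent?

Yes

f (frequency) has dimensions [T^-1].
lam (wavelength) has dimensions [L].
v (velocity) has dimensions [L T^-1].

Left side: [L T^-1]
Right side: [L T^-1]

Both sides have the same dimensions, so the equation is dimensionally consistent.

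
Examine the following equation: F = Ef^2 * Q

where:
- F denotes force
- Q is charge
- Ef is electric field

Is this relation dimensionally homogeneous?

No

F (force) has dimensions [L M T^-2].
Q (charge) has dimensions [I T].
Ef (electric field) has dimensions [I^-1 L M T^-3].

Left side: [L M T^-2]
Right side: [I^-1 L^2 M^2 T^-5]

The two sides have different dimensions, so the equation is NOT dimensionally consistent.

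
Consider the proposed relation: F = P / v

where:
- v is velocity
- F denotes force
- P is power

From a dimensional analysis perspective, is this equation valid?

Yes

v (velocity) has dimensions [L T^-1].
F (force) has dimensions [L M T^-2].
P (power) has dimensions [L^2 M T^-3].

Left side: [L M T^-2]
Right side: [L M T^-2]

Both sides have the same dimensions, so the equation is dimensionally consistent.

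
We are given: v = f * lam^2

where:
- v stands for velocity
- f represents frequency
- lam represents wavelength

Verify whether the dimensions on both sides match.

No

v (velocity) has dimensions [L T^-1].
f (frequency) has dimensions [T^-1].
lam (wavelength) has dimensions [L].

Left side: [L T^-1]
Right side: [L^2 T^-1]

The two sides have different dimensions, so the equation is NOT dimensionally consistent.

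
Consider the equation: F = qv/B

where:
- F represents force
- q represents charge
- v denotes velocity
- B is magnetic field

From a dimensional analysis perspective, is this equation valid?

No

F (force) has dimensions [L M T^-2].
q (charge) has dimensions [I T].
v (velocity) has dimensions [L T^-1].
B (magnetic field) has dimensions [I^-1 M T^-2].

Left side: [L M T^-2]
Right side: [I^2 L M^-1 T^2]

The two sides have different dimensions, so the equation is NOT dimensionally consistent.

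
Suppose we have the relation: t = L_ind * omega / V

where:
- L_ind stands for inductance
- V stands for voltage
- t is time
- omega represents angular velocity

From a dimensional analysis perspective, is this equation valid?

No

L_ind (inductance) has dimensions [I^-2 L^2 M T^-2].
V (voltage) has dimensions [I^-1 L^2 M T^-3].
t (time) has dimensions [T].
omega (angular velocity) has dimensions [T^-1].

Left side: [T]
Right side: [I^-1]

The two sides have different dimensions, so the equation is NOT dimensionally consistent.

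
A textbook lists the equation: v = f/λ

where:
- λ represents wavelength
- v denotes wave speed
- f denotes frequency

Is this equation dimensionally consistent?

No

λ (wavelength) has dimensions [L].
v (wave speed) has dimensions [L T^-1].
f (frequency) has dimensions [T^-1].

Left side: [L T^-1]
Right side: [L^-1 T^-1]

The two sides have different dimensions, so the equation is NOT dimensionally consistent.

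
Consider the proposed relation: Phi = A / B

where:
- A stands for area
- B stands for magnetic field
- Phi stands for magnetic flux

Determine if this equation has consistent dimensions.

No

A (area) has dimensions [L^2].
B (magnetic field) has dimensions [I^-1 M T^-2].
Phi (magnetic flux) has dimensions [I^-1 L^2 M T^-2].

Left side: [I^-1 L^2 M T^-2]
Right side: [I L^2 M^-1 T^2]

The two sides have different dimensions, so the equation is NOT dimensionally consistent.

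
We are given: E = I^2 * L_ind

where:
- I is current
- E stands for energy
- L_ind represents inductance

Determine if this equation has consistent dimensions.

Yes

I (current) has dimensions [I].
E (energy) has dimensions [L^2 M T^-2].
L_ind (inductance) has dimensions [I^-2 L^2 M T^-2].

Left side: [L^2 M T^-2]
Right side: [L^2 M T^-2]

Both sides have the same dimensions, so the equation is dimensionally consistent.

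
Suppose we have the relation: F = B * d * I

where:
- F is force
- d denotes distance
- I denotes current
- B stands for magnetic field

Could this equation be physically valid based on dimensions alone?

Yes

F (force) has dimensions [L M T^-2].
d (distance) has dimensions [L].
I (current) has dimensions [I].
B (magnetic field) has dimensions [I^-1 M T^-2].

Left side: [L M T^-2]
Right side: [L M T^-2]

Both sides have the same dimensions, so the equation is dimensionally consistent.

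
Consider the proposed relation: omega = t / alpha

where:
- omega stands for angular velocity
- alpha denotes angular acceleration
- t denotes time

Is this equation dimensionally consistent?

No

omega (angular velocity) has dimensions [T^-1].
alpha (angular acceleration) has dimensions [T^-2].
t (time) has dimensions [T].

Left side: [T^-1]
Right side: [T^3]

The two sides have different dimensions, so the equation is NOT dimensionally consistent.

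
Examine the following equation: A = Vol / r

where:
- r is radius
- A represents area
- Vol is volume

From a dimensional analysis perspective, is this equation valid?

Yes

r (radius) has dimensions [L].
A (area) has dimensions [L^2].
Vol (volume) has dimensions [L^3].

Left side: [L^2]
Right side: [L^2]

Both sides have the same dimensions, so the equation is dimensionally consistent.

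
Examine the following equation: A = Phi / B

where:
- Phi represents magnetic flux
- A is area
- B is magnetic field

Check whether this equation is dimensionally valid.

Yes

Phi (magnetic flux) has dimensions [I^-1 L^2 M T^-2].
A (area) has dimensions [L^2].
B (magnetic field) has dimensions [I^-1 M T^-2].

Left side: [L^2]
Right side: [L^2]

Both sides have the same dimensions, so the equation is dimensionally consistent.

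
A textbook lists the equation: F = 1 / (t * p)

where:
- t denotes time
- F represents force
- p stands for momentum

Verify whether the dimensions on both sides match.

No

t (time) has dimensions [T].
F (force) has dimensions [L M T^-2].
p (momentum) has dimensions [L M T^-1].

Left side: [L M T^-2]
Right side: [L^-1 M^-1]

The two sides have different dimensions, so the equation is NOT dimensionally consistent.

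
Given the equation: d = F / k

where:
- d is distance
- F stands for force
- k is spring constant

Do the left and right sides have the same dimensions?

Yes

d (distance) has dimensions [L].
F (force) has dimensions [L M T^-2].
k (spring constant) has dimensions [M T^-2].

Left side: [L]
Right side: [L]

Both sides have the same dimensions, so the equation is dimensionally consistent.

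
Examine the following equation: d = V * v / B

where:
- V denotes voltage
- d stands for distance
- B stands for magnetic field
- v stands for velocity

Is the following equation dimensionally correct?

No

V (voltage) has dimensions [I^-1 L^2 M T^-3].
d (distance) has dimensions [L].
B (magnetic field) has dimensions [I^-1 M T^-2].
v (velocity) has dimensions [L T^-1].

Left side: [L]
Right side: [L^3 T^-2]

The two sides have different dimensions, so the equation is NOT dimensionally consistent.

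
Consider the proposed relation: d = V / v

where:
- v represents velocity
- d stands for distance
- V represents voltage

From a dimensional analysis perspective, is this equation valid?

No

v (velocity) has dimensions [L T^-1].
d (distance) has dimensions [L].
V (voltage) has dimensions [I^-1 L^2 M T^-3].

Left side: [L]
Right side: [I^-1 L M T^-2]

The two sides have different dimensions, so the equation is NOT dimensionally consistent.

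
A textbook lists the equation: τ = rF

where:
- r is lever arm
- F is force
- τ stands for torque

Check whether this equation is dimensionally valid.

Yes

r (lever arm) has dimensions [L].
F (force) has dimensions [L M T^-2].
τ (torque) has dimensions [L^2 M T^-2].

Left side: [L^2 M T^-2]
Right side: [L^2 M T^-2]

Both sides have the same dimensions, so the equation is dimensionally consistent.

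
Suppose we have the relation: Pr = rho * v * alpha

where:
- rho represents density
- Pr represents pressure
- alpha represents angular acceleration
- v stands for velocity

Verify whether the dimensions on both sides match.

No

rho (density) has dimensions [L^-3 M].
Pr (pressure) has dimensions [L^-1 M T^-2].
alpha (angular acceleration) has dimensions [T^-2].
v (velocity) has dimensions [L T^-1].

Left side: [L^-1 M T^-2]
Right side: [L^-2 M T^-3]

The two sides have different dimensions, so the equation is NOT dimensionally consistent.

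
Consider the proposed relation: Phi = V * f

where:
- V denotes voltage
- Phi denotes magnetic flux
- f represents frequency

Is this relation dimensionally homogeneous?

No

V (voltage) has dimensions [I^-1 L^2 M T^-3].
Phi (magnetic flux) has dimensions [I^-1 L^2 M T^-2].
f (frequency) has dimensions [T^-1].

Left side: [I^-1 L^2 M T^-2]
Right side: [I^-1 L^2 M T^-4]

The two sides have different dimensions, so the equation is NOT dimensionally consistent.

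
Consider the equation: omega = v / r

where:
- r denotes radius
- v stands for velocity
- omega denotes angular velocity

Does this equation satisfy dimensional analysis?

Yes

r (radius) has dimensions [L].
v (velocity) has dimensions [L T^-1].
omega (angular velocity) has dimensions [T^-1].

Left side: [T^-1]
Right side: [T^-1]

Both sides have the same dimensions, so the equation is dimensionally consistent.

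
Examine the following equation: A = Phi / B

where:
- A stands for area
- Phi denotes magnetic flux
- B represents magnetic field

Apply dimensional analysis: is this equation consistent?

Yes

A (area) has dimensions [L^2].
Phi (magnetic flux) has dimensions [I^-1 L^2 M T^-2].
B (magnetic field) has dimensions [I^-1 M T^-2].

Left side: [L^2]
Right side: [L^2]

Both sides have the same dimensions, so the equation is dimensionally consistent.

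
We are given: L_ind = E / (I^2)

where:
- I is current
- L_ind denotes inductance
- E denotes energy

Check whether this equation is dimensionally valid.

Yes

I (current) has dimensions [I].
L_ind (inductance) has dimensions [I^-2 L^2 M T^-2].
E (energy) has dimensions [L^2 M T^-2].

Left side: [I^-2 L^2 M T^-2]
Right side: [I^-2 L^2 M T^-2]

Both sides have the same dimensions, so the equation is dimensionally consistent.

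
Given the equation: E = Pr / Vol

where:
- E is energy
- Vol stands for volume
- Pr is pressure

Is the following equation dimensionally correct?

No

E (energy) has dimensions [L^2 M T^-2].
Vol (volume) has dimensions [L^3].
Pr (pressure) has dimensions [L^-1 M T^-2].

Left side: [L^2 M T^-2]
Right side: [L^-4 M T^-2]

The two sides have different dimensions, so the equation is NOT dimensionally consistent.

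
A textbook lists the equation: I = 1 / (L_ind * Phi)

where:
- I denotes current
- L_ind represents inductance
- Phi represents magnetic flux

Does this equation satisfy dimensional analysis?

No

I (current) has dimensions [I].
L_ind (inductance) has dimensions [I^-2 L^2 M T^-2].
Phi (magnetic flux) has dimensions [I^-1 L^2 M T^-2].

Left side: [I]
Right side: [I^3 L^-4 M^-2 T^4]

The two sides have different dimensions, so the equation is NOT dimensionally consistent.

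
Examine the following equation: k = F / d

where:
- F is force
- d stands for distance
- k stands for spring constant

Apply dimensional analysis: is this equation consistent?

Yes

F (force) has dimensions [L M T^-2].
d (distance) has dimensions [L].
k (spring constant) has dimensions [M T^-2].

Left side: [M T^-2]
Right side: [M T^-2]

Both sides have the same dimensions, so the equation is dimensionally consistent.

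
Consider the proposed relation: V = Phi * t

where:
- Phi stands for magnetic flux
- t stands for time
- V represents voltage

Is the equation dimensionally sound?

No

Phi (magnetic flux) has dimensions [I^-1 L^2 M T^-2].
t (time) has dimensions [T].
V (voltage) has dimensions [I^-1 L^2 M T^-3].

Left side: [I^-1 L^2 M T^-3]
Right side: [I^-1 L^2 M T^-1]

The two sides have different dimensions, so the equation is NOT dimensionally consistent.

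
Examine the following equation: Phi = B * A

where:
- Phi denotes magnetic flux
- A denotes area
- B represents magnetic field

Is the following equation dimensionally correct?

Yes

Phi (magnetic flux) has dimensions [I^-1 L^2 M T^-2].
A (area) has dimensions [L^2].
B (magnetic field) has dimensions [I^-1 M T^-2].

Left side: [I^-1 L^2 M T^-2]
Right side: [I^-1 L^2 M T^-2]

Both sides have the same dimensions, so the equation is dimensionally consistent.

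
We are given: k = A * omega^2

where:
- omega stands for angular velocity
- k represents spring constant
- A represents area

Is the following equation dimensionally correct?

No

omega (angular velocity) has dimensions [T^-1].
k (spring constant) has dimensions [M T^-2].
A (area) has dimensions [L^2].

Left side: [M T^-2]
Right side: [L^2 T^-2]

The two sides have different dimensions, so the equation is NOT dimensionally consistent.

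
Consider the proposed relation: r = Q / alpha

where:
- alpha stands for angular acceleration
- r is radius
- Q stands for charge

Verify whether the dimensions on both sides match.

No

alpha (angular acceleration) has dimensions [T^-2].
r (radius) has dimensions [L].
Q (charge) has dimensions [I T].

Left side: [L]
Right side: [I T^3]

The two sides have different dimensions, so the equation is NOT dimensionally consistent.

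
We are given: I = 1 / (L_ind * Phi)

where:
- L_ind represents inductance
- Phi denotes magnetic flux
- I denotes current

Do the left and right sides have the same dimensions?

No

L_ind (inductance) has dimensions [I^-2 L^2 M T^-2].
Phi (magnetic flux) has dimensions [I^-1 L^2 M T^-2].
I (current) has dimensions [I].

Left side: [I]
Right side: [I^3 L^-4 M^-2 T^4]

The two sides have different dimensions, so the equation is NOT dimensionally consistent.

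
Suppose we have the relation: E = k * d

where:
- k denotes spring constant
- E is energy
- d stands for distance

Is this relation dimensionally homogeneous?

No

k (spring constant) has dimensions [M T^-2].
E (energy) has dimensions [L^2 M T^-2].
d (distance) has dimensions [L].

Left side: [L^2 M T^-2]
Right side: [L M T^-2]

The two sides have different dimensions, so the equation is NOT dimensionally consistent.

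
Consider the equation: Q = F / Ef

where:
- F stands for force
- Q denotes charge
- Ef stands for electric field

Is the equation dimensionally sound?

Yes

F (force) has dimensions [L M T^-2].
Q (charge) has dimensions [I T].
Ef (electric field) has dimensions [I^-1 L M T^-3].

Left side: [I T]
Right side: [I T]

Both sides have the same dimensions, so the equation is dimensionally consistent.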